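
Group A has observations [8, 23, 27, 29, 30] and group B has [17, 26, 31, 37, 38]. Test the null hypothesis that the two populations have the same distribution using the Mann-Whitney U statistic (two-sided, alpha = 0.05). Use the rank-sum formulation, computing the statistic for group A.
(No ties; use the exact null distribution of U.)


Step 1: Combine and sort all 10 observations; assign midranks.
sorted (value, group): (8,X), (17,Y), (23,X), (26,Y), (27,X), (29,X), (30,X), (31,Y), (37,Y), (38,Y)
ranks: 8->1, 17->2, 23->3, 26->4, 27->5, 29->6, 30->7, 31->8, 37->9, 38->10
Step 2: Rank sum for X: R1 = 1 + 3 + 5 + 6 + 7 = 22.
Step 3: U_X = R1 - n1(n1+1)/2 = 22 - 5*6/2 = 22 - 15 = 7.
       U_Y = n1*n2 - U_X = 25 - 7 = 18.
Step 4: No ties, so the exact null distribution of U (based on enumerating the C(10,5) = 252 equally likely rank assignments) gives the two-sided p-value.
Step 5: p-value = 0.309524; compare to alpha = 0.05. fail to reject H0.

U_X = 7, p = 0.309524, fail to reject H0 at alpha = 0.05.


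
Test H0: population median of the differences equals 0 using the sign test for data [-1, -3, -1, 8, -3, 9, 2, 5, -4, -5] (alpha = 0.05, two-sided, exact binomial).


Step 1: Discard zero differences. Original n = 10; n_eff = number of nonzero differences = 10.
Nonzero differences (with sign): -1, -3, -1, +8, -3, +9, +2, +5, -4, -5
Step 2: Count signs: positive = 4, negative = 6.
Step 3: Under H0: P(positive) = 0.5, so the number of positives S ~ Bin(10, 0.5).
Step 4: Two-sided exact p-value = sum of Bin(10,0.5) probabilities at or below the observed probability = 0.753906.
Step 5: alpha = 0.05. fail to reject H0.

n_eff = 10, pos = 4, neg = 6, p = 0.753906, fail to reject H0.


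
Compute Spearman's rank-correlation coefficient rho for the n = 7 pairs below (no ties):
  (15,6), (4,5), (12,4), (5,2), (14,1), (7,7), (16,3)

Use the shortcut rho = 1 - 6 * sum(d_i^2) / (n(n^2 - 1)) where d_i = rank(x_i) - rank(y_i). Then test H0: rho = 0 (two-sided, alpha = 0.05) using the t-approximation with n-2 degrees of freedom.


Step 1: Rank x and y separately (midranks; no ties here).
rank(x): 15->6, 4->1, 12->4, 5->2, 14->5, 7->3, 16->7
rank(y): 6->6, 5->5, 4->4, 2->2, 1->1, 7->7, 3->3
Step 2: d_i = R_x(i) - R_y(i); compute d_i^2.
  (6-6)^2=0, (1-5)^2=16, (4-4)^2=0, (2-2)^2=0, (5-1)^2=16, (3-7)^2=16, (7-3)^2=16
sum(d^2) = 64.
Step 3: rho = 1 - 6*64 / (7*(7^2 - 1)) = 1 - 384/336 = -0.142857.
Step 4: Under H0, t = rho * sqrt((n-2)/(1-rho^2)) = -0.3227 ~ t(5).
Step 5: Two-sided p-value from the t-distribution with 5 df = 0.759945.
Step 6: alpha = 0.05. fail to reject H0.

rho = -0.1429, p = 0.759945, fail to reject H0 at alpha = 0.05.


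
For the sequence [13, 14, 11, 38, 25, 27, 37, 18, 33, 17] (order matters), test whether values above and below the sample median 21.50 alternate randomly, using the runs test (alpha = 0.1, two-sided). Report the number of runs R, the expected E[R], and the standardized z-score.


Step 1: Compute median = 21.50; label A = above, B = below.
Labels in order: BBBAAAABAB  (n_A = 5, n_B = 5)
Step 2: Count runs R = 5.
Step 3: Under H0 (random ordering), E[R] = 2*n_A*n_B/(n_A+n_B) + 1 = 2*5*5/10 + 1 = 6.0000.
        Var[R] = 2*n_A*n_B*(2*n_A*n_B - n_A - n_B) / ((n_A+n_B)^2 * (n_A+n_B-1)) = 2000/900 = 2.2222.
        SD[R] = 1.4907.
Step 4: Continuity-corrected z = (R + 0.5 - E[R]) / SD[R] = (5 + 0.5 - 6.0000) / 1.4907 = -0.3354.
Step 5: Two-sided p-value via normal approximation = 2*(1 - Phi(|z|)) = 0.737316.
Step 6: alpha = 0.1. fail to reject H0.

R = 5, z = -0.3354, p = 0.737316, fail to reject H0.


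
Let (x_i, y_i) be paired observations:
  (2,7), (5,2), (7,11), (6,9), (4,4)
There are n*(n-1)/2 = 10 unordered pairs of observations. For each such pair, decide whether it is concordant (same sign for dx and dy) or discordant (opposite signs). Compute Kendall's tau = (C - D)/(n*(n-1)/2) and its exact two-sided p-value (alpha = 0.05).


Step 1: Enumerate the 10 unordered pairs (i,j) with i<j and classify each by sign(x_j-x_i) * sign(y_j-y_i).
  (1,2):dx=+3,dy=-5->D; (1,3):dx=+5,dy=+4->C; (1,4):dx=+4,dy=+2->C; (1,5):dx=+2,dy=-3->D
  (2,3):dx=+2,dy=+9->C; (2,4):dx=+1,dy=+7->C; (2,5):dx=-1,dy=+2->D; (3,4):dx=-1,dy=-2->C
  (3,5):dx=-3,dy=-7->C; (4,5):dx=-2,dy=-5->C
Step 2: C = 7, D = 3, total pairs = 10.
Step 3: tau = (C - D)/(n(n-1)/2) = (7 - 3)/10 = 0.400000.
Step 4: Exact two-sided p-value (enumerate n! = 120 permutations of y under H0): p = 0.483333.
Step 5: alpha = 0.05. fail to reject H0.

tau_b = 0.4000 (C=7, D=3), p = 0.483333, fail to reject H0.


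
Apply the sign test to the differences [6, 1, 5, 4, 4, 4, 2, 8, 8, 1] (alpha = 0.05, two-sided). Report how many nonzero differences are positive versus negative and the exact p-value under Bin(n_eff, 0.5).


Step 1: Discard zero differences. Original n = 10; n_eff = number of nonzero differences = 10.
Nonzero differences (with sign): +6, +1, +5, +4, +4, +4, +2, +8, +8, +1
Step 2: Count signs: positive = 10, negative = 0.
Step 3: Under H0: P(positive) = 0.5, so the number of positives S ~ Bin(10, 0.5).
Step 4: Two-sided exact p-value = sum of Bin(10,0.5) probabilities at or below the observed probability = 0.001953.
Step 5: alpha = 0.05. reject H0.

n_eff = 10, pos = 10, neg = 0, p = 0.001953, reject H0.


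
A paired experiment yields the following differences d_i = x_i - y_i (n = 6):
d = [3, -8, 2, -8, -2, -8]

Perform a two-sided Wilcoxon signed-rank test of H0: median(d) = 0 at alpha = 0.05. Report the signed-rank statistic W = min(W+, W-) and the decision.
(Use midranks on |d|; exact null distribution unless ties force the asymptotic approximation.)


Step 1: Drop any zero differences (none here) and take |d_i|.
|d| = [3, 8, 2, 8, 2, 8]
Step 2: Midrank |d_i| (ties get averaged ranks).
ranks: |3|->3, |8|->5, |2|->1.5, |8|->5, |2|->1.5, |8|->5
Step 3: Attach original signs; sum ranks with positive sign and with negative sign.
W+ = 3 + 1.5 = 4.5
W- = 5 + 5 + 1.5 + 5 = 16.5
(Check: W+ + W- = 21 should equal n(n+1)/2 = 21.)
Step 4: Test statistic W = min(W+, W-) = 4.5.
Step 5: Ties in |d|, so use the tie-corrected normal approximation.
        E[W] = n(n+1)/4 = 6*7/4 = 10.5.
        Tie groups: |d|=2 (t=2), |d|=8 (t=3); sum(t^3 - t) = 30.
        Var[W] = n(n+1)(2n+1)/24 - sum(t^3-t)/48 = 546/24 - 30/48 = 22.125.
        z = (W - E[W]) / sqrt(Var[W]) = (4.5 - 10.5) / 4.7037 = -1.2756.
        Two-sided p = 2*Phi(z) = 0.202102.
Step 6: alpha = 0.05. fail to reject H0.

W+ = 4.5, W- = 16.5, W = min = 4.5, p = 0.202102, fail to reject H0.


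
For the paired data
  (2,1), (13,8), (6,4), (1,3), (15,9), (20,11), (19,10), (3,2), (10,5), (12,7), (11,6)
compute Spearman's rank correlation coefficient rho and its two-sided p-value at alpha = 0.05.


Step 1: Rank x and y separately (midranks; no ties here).
rank(x): 2->2, 13->8, 6->4, 1->1, 15->9, 20->11, 19->10, 3->3, 10->5, 12->7, 11->6
rank(y): 1->1, 8->8, 4->4, 3->3, 9->9, 11->11, 10->10, 2->2, 5->5, 7->7, 6->6
Step 2: d_i = R_x(i) - R_y(i); compute d_i^2.
  (2-1)^2=1, (8-8)^2=0, (4-4)^2=0, (1-3)^2=4, (9-9)^2=0, (11-11)^2=0, (10-10)^2=0, (3-2)^2=1, (5-5)^2=0, (7-7)^2=0, (6-6)^2=0
sum(d^2) = 6.
Step 3: rho = 1 - 6*6 / (11*(11^2 - 1)) = 1 - 36/1320 = 0.972727.
Step 4: Under H0, t = rho * sqrt((n-2)/(1-rho^2)) = 12.5810 ~ t(9).
Step 5: Two-sided p-value from the t-distribution with 9 df = 0.000001.
Step 6: alpha = 0.05. reject H0.

rho = 0.9727, p = 0.000001, reject H0 at alpha = 0.05.


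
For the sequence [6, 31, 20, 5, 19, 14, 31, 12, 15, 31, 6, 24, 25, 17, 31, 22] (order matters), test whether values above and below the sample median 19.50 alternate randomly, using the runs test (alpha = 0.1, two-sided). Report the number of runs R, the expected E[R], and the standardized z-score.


Step 1: Compute median = 19.50; label A = above, B = below.
Labels in order: BAABBBABBABAABAA  (n_A = 8, n_B = 8)
Step 2: Count runs R = 10.
Step 3: Under H0 (random ordering), E[R] = 2*n_A*n_B/(n_A+n_B) + 1 = 2*8*8/16 + 1 = 9.0000.
        Var[R] = 2*n_A*n_B*(2*n_A*n_B - n_A - n_B) / ((n_A+n_B)^2 * (n_A+n_B-1)) = 14336/3840 = 3.7333.
        SD[R] = 1.9322.
Step 4: Continuity-corrected z = (R - 0.5 - E[R]) / SD[R] = (10 - 0.5 - 9.0000) / 1.9322 = 0.2588.
Step 5: Two-sided p-value via normal approximation = 2*(1 - Phi(|z|)) = 0.795809.
Step 6: alpha = 0.1. fail to reject H0.

R = 10, z = 0.2588, p = 0.795809, fail to reject H0.


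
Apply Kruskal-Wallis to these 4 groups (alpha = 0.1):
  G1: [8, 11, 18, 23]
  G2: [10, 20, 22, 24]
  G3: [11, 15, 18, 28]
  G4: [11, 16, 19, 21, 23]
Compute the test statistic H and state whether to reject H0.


Step 1: Combine all N = 17 observations and assign midranks.
sorted (value, group, rank): (8,G1,1), (10,G2,2), (11,G1,4), (11,G3,4), (11,G4,4), (15,G3,6), (16,G4,7), (18,G1,8.5), (18,G3,8.5), (19,G4,10), (20,G2,11), (21,G4,12), (22,G2,13), (23,G1,14.5), (23,G4,14.5), (24,G2,16), (28,G3,17)
Step 2: Sum ranks within each group.
R_1 = 28 (n_1 = 4)
R_2 = 42 (n_2 = 4)
R_3 = 35.5 (n_3 = 4)
R_4 = 47.5 (n_4 = 5)
Step 3: H = 12/(N(N+1)) * sum(R_i^2/n_i) - 3(N+1)
     = 12/(17*18) * (28^2/4 + 42^2/4 + 35.5^2/4 + 47.5^2/5) - 3*18
     = 0.039216 * 1403.31 - 54
     = 1.031863.
Step 4: Ties present; correction factor C = 1 - 36/(17^3 - 17) = 0.992647. Corrected H = 1.031863 / 0.992647 = 1.039506.
Step 5: Under H0, H ~ chi^2(3); p-value = 0.791694.
Step 6: alpha = 0.1. fail to reject H0.

H = 1.0395, df = 3, p = 0.791694, fail to reject H0.


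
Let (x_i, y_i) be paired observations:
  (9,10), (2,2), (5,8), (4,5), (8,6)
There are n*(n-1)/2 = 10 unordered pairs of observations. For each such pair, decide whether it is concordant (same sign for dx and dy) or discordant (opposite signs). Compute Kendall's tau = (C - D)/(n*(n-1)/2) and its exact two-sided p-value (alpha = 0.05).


Step 1: Enumerate the 10 unordered pairs (i,j) with i<j and classify each by sign(x_j-x_i) * sign(y_j-y_i).
  (1,2):dx=-7,dy=-8->C; (1,3):dx=-4,dy=-2->C; (1,4):dx=-5,dy=-5->C; (1,5):dx=-1,dy=-4->C
  (2,3):dx=+3,dy=+6->C; (2,4):dx=+2,dy=+3->C; (2,5):dx=+6,dy=+4->C; (3,4):dx=-1,dy=-3->C
  (3,5):dx=+3,dy=-2->D; (4,5):dx=+4,dy=+1->C
Step 2: C = 9, D = 1, total pairs = 10.
Step 3: tau = (C - D)/(n(n-1)/2) = (9 - 1)/10 = 0.800000.
Step 4: Exact two-sided p-value (enumerate n! = 120 permutations of y under H0): p = 0.083333.
Step 5: alpha = 0.05. fail to reject H0.

tau_b = 0.8000 (C=9, D=1), p = 0.083333, fail to reject H0.


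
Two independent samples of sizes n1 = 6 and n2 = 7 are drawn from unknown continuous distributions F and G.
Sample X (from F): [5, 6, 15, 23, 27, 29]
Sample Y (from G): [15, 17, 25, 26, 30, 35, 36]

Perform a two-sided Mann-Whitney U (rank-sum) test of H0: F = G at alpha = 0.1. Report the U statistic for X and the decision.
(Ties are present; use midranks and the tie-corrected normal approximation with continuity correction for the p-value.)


Step 1: Combine and sort all 13 observations; assign midranks.
sorted (value, group): (5,X), (6,X), (15,X), (15,Y), (17,Y), (23,X), (25,Y), (26,Y), (27,X), (29,X), (30,Y), (35,Y), (36,Y)
ranks: 5->1, 6->2, 15->3.5, 15->3.5, 17->5, 23->6, 25->7, 26->8, 27->9, 29->10, 30->11, 35->12, 36->13
Step 2: Rank sum for X: R1 = 1 + 2 + 3.5 + 6 + 9 + 10 = 31.5.
Step 3: U_X = R1 - n1(n1+1)/2 = 31.5 - 6*7/2 = 31.5 - 21 = 10.5.
       U_Y = n1*n2 - U_X = 42 - 10.5 = 31.5.
Step 4: Ties are present, so use the tie-corrected normal approximation (with continuity correction) for the p-value.
Step 5: p-value = 0.152563; compare to alpha = 0.1. fail to reject H0.

U_X = 10.5, p = 0.152563, fail to reject H0 at alpha = 0.1.


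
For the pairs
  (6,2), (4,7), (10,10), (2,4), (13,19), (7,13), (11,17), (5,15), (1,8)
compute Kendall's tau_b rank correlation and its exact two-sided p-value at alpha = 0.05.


Step 1: Enumerate the 36 unordered pairs (i,j) with i<j and classify each by sign(x_j-x_i) * sign(y_j-y_i).
  (1,2):dx=-2,dy=+5->D; (1,3):dx=+4,dy=+8->C; (1,4):dx=-4,dy=+2->D; (1,5):dx=+7,dy=+17->C
  (1,6):dx=+1,dy=+11->C; (1,7):dx=+5,dy=+15->C; (1,8):dx=-1,dy=+13->D; (1,9):dx=-5,dy=+6->D
  (2,3):dx=+6,dy=+3->C; (2,4):dx=-2,dy=-3->C; (2,5):dx=+9,dy=+12->C; (2,6):dx=+3,dy=+6->C
  (2,7):dx=+7,dy=+10->C; (2,8):dx=+1,dy=+8->C; (2,9):dx=-3,dy=+1->D; (3,4):dx=-8,dy=-6->C
  (3,5):dx=+3,dy=+9->C; (3,6):dx=-3,dy=+3->D; (3,7):dx=+1,dy=+7->C; (3,8):dx=-5,dy=+5->D
  (3,9):dx=-9,dy=-2->C; (4,5):dx=+11,dy=+15->C; (4,6):dx=+5,dy=+9->C; (4,7):dx=+9,dy=+13->C
  (4,8):dx=+3,dy=+11->C; (4,9):dx=-1,dy=+4->D; (5,6):dx=-6,dy=-6->C; (5,7):dx=-2,dy=-2->C
  (5,8):dx=-8,dy=-4->C; (5,9):dx=-12,dy=-11->C; (6,7):dx=+4,dy=+4->C; (6,8):dx=-2,dy=+2->D
  (6,9):dx=-6,dy=-5->C; (7,8):dx=-6,dy=-2->C; (7,9):dx=-10,dy=-9->C; (8,9):dx=-4,dy=-7->C
Step 2: C = 27, D = 9, total pairs = 36.
Step 3: tau = (C - D)/(n(n-1)/2) = (27 - 9)/36 = 0.500000.
Step 4: Exact two-sided p-value (enumerate n! = 362880 permutations of y under H0): p = 0.075176.
Step 5: alpha = 0.05. fail to reject H0.

tau_b = 0.5000 (C=27, D=9), p = 0.075176, fail to reject H0.


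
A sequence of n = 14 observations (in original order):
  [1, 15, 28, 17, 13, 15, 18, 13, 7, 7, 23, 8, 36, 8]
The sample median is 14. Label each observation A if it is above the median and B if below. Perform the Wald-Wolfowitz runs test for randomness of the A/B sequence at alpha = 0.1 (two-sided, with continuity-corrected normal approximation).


Step 1: Compute median = 14; label A = above, B = below.
Labels in order: BAAABAABBBABAB  (n_A = 7, n_B = 7)
Step 2: Count runs R = 9.
Step 3: Under H0 (random ordering), E[R] = 2*n_A*n_B/(n_A+n_B) + 1 = 2*7*7/14 + 1 = 8.0000.
        Var[R] = 2*n_A*n_B*(2*n_A*n_B - n_A - n_B) / ((n_A+n_B)^2 * (n_A+n_B-1)) = 8232/2548 = 3.2308.
        SD[R] = 1.7974.
Step 4: Continuity-corrected z = (R - 0.5 - E[R]) / SD[R] = (9 - 0.5 - 8.0000) / 1.7974 = 0.2782.
Step 5: Two-sided p-value via normal approximation = 2*(1 - Phi(|z|)) = 0.780879.
Step 6: alpha = 0.1. fail to reject H0.

R = 9, z = 0.2782, p = 0.780879, fail to reject H0.


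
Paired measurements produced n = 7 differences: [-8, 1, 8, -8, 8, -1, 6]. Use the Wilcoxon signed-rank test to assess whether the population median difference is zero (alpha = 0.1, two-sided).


Step 1: Drop any zero differences (none here) and take |d_i|.
|d| = [8, 1, 8, 8, 8, 1, 6]
Step 2: Midrank |d_i| (ties get averaged ranks).
ranks: |8|->5.5, |1|->1.5, |8|->5.5, |8|->5.5, |8|->5.5, |1|->1.5, |6|->3
Step 3: Attach original signs; sum ranks with positive sign and with negative sign.
W+ = 1.5 + 5.5 + 5.5 + 3 = 15.5
W- = 5.5 + 5.5 + 1.5 = 12.5
(Check: W+ + W- = 28 should equal n(n+1)/2 = 28.)
Step 4: Test statistic W = min(W+, W-) = 12.5.
Step 5: Ties in |d|, so use the tie-corrected normal approximation.
        E[W] = n(n+1)/4 = 7*8/4 = 14.
        Tie groups: |d|=1 (t=2), |d|=8 (t=4); sum(t^3 - t) = 66.
        Var[W] = n(n+1)(2n+1)/24 - sum(t^3-t)/48 = 840/24 - 66/48 = 33.625.
        z = (W - E[W]) / sqrt(Var[W]) = (12.5 - 14) / 5.7987 = -0.2587.
        Two-sided p = 2*Phi(z) = 0.795883.
Step 6: alpha = 0.1. fail to reject H0.

W+ = 15.5, W- = 12.5, W = min = 12.5, p = 0.795883, fail to reject H0.


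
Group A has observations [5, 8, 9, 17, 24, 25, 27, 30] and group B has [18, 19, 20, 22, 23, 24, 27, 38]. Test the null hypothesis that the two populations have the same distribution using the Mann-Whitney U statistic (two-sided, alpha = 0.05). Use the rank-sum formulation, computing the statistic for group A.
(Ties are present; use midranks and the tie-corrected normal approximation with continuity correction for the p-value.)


Step 1: Combine and sort all 16 observations; assign midranks.
sorted (value, group): (5,X), (8,X), (9,X), (17,X), (18,Y), (19,Y), (20,Y), (22,Y), (23,Y), (24,X), (24,Y), (25,X), (27,X), (27,Y), (30,X), (38,Y)
ranks: 5->1, 8->2, 9->3, 17->4, 18->5, 19->6, 20->7, 22->8, 23->9, 24->10.5, 24->10.5, 25->12, 27->13.5, 27->13.5, 30->15, 38->16
Step 2: Rank sum for X: R1 = 1 + 2 + 3 + 4 + 10.5 + 12 + 13.5 + 15 = 61.
Step 3: U_X = R1 - n1(n1+1)/2 = 61 - 8*9/2 = 61 - 36 = 25.
       U_Y = n1*n2 - U_X = 64 - 25 = 39.
Step 4: Ties are present, so use the tie-corrected normal approximation (with continuity correction) for the p-value.
Step 5: p-value = 0.494201; compare to alpha = 0.05. fail to reject H0.

U_X = 25, p = 0.494201, fail to reject H0 at alpha = 0.05.


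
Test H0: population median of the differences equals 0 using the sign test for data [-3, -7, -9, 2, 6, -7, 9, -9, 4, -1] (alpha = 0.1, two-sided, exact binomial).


Step 1: Discard zero differences. Original n = 10; n_eff = number of nonzero differences = 10.
Nonzero differences (with sign): -3, -7, -9, +2, +6, -7, +9, -9, +4, -1
Step 2: Count signs: positive = 4, negative = 6.
Step 3: Under H0: P(positive) = 0.5, so the number of positives S ~ Bin(10, 0.5).
Step 4: Two-sided exact p-value = sum of Bin(10,0.5) probabilities at or below the observed probability = 0.753906.
Step 5: alpha = 0.1. fail to reject H0.

n_eff = 10, pos = 4, neg = 6, p = 0.753906, fail to reject H0.


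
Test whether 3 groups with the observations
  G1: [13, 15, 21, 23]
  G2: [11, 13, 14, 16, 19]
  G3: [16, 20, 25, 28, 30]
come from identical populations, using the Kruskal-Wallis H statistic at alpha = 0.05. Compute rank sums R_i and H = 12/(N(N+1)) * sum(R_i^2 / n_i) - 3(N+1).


Step 1: Combine all N = 14 observations and assign midranks.
sorted (value, group, rank): (11,G2,1), (13,G1,2.5), (13,G2,2.5), (14,G2,4), (15,G1,5), (16,G2,6.5), (16,G3,6.5), (19,G2,8), (20,G3,9), (21,G1,10), (23,G1,11), (25,G3,12), (28,G3,13), (30,G3,14)
Step 2: Sum ranks within each group.
R_1 = 28.5 (n_1 = 4)
R_2 = 22 (n_2 = 5)
R_3 = 54.5 (n_3 = 5)
Step 3: H = 12/(N(N+1)) * sum(R_i^2/n_i) - 3(N+1)
     = 12/(14*15) * (28.5^2/4 + 22^2/5 + 54.5^2/5) - 3*15
     = 0.057143 * 893.912 - 45
     = 6.080714.
Step 4: Ties present; correction factor C = 1 - 12/(14^3 - 14) = 0.995604. Corrected H = 6.080714 / 0.995604 = 6.107561.
Step 5: Under H0, H ~ chi^2(2); p-value = 0.047180.
Step 6: alpha = 0.05. reject H0.

H = 6.1076, df = 2, p = 0.047180, reject H0.


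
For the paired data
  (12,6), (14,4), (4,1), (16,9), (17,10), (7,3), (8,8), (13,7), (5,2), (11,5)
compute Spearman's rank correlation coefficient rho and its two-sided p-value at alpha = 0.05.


Step 1: Rank x and y separately (midranks; no ties here).
rank(x): 12->6, 14->8, 4->1, 16->9, 17->10, 7->3, 8->4, 13->7, 5->2, 11->5
rank(y): 6->6, 4->4, 1->1, 9->9, 10->10, 3->3, 8->8, 7->7, 2->2, 5->5
Step 2: d_i = R_x(i) - R_y(i); compute d_i^2.
  (6-6)^2=0, (8-4)^2=16, (1-1)^2=0, (9-9)^2=0, (10-10)^2=0, (3-3)^2=0, (4-8)^2=16, (7-7)^2=0, (2-2)^2=0, (5-5)^2=0
sum(d^2) = 32.
Step 3: rho = 1 - 6*32 / (10*(10^2 - 1)) = 1 - 192/990 = 0.806061.
Step 4: Under H0, t = rho * sqrt((n-2)/(1-rho^2)) = 3.8522 ~ t(8).
Step 5: Two-sided p-value from the t-distribution with 8 df = 0.004862.
Step 6: alpha = 0.05. reject H0.

rho = 0.8061, p = 0.004862, reject H0 at alpha = 0.05.


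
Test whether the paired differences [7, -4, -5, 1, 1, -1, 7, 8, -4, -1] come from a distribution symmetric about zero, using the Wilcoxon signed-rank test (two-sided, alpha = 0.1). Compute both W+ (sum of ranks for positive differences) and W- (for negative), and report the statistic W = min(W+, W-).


Step 1: Drop any zero differences (none here) and take |d_i|.
|d| = [7, 4, 5, 1, 1, 1, 7, 8, 4, 1]
Step 2: Midrank |d_i| (ties get averaged ranks).
ranks: |7|->8.5, |4|->5.5, |5|->7, |1|->2.5, |1|->2.5, |1|->2.5, |7|->8.5, |8|->10, |4|->5.5, |1|->2.5
Step 3: Attach original signs; sum ranks with positive sign and with negative sign.
W+ = 8.5 + 2.5 + 2.5 + 8.5 + 10 = 32
W- = 5.5 + 7 + 2.5 + 5.5 + 2.5 = 23
(Check: W+ + W- = 55 should equal n(n+1)/2 = 55.)
Step 4: Test statistic W = min(W+, W-) = 23.
Step 5: Ties in |d|, so use the tie-corrected normal approximation.
        E[W] = n(n+1)/4 = 10*11/4 = 27.5.
        Tie groups: |d|=1 (t=4), |d|=4 (t=2), |d|=7 (t=2); sum(t^3 - t) = 72.
        Var[W] = n(n+1)(2n+1)/24 - sum(t^3-t)/48 = 2310/24 - 72/48 = 94.75.
        z = (W - E[W]) / sqrt(Var[W]) = (23 - 27.5) / 9.7340 = -0.4623.
        Two-sided p = 2*Phi(z) = 0.643867.
Step 6: alpha = 0.1. fail to reject H0.

W+ = 32, W- = 23, W = min = 23, p = 0.643867, fail to reject H0.


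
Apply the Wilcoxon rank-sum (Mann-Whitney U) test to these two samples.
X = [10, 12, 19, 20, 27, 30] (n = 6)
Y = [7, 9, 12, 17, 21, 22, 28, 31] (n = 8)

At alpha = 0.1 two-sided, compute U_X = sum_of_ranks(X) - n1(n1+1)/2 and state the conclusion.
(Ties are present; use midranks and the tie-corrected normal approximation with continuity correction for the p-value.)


Step 1: Combine and sort all 14 observations; assign midranks.
sorted (value, group): (7,Y), (9,Y), (10,X), (12,X), (12,Y), (17,Y), (19,X), (20,X), (21,Y), (22,Y), (27,X), (28,Y), (30,X), (31,Y)
ranks: 7->1, 9->2, 10->3, 12->4.5, 12->4.5, 17->6, 19->7, 20->8, 21->9, 22->10, 27->11, 28->12, 30->13, 31->14
Step 2: Rank sum for X: R1 = 3 + 4.5 + 7 + 8 + 11 + 13 = 46.5.
Step 3: U_X = R1 - n1(n1+1)/2 = 46.5 - 6*7/2 = 46.5 - 21 = 25.5.
       U_Y = n1*n2 - U_X = 48 - 25.5 = 22.5.
Step 4: Ties are present, so use the tie-corrected normal approximation (with continuity correction) for the p-value.
Step 5: p-value = 0.897167; compare to alpha = 0.1. fail to reject H0.

U_X = 25.5, p = 0.897167, fail to reject H0 at alpha = 0.1.


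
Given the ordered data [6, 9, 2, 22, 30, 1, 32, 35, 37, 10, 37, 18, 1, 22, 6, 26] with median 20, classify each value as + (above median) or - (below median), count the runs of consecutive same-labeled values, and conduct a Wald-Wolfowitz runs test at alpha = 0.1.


Step 1: Compute median = 20; label A = above, B = below.
Labels in order: BBBAABAAABABBABA  (n_A = 8, n_B = 8)
Step 2: Count runs R = 10.
Step 3: Under H0 (random ordering), E[R] = 2*n_A*n_B/(n_A+n_B) + 1 = 2*8*8/16 + 1 = 9.0000.
        Var[R] = 2*n_A*n_B*(2*n_A*n_B - n_A - n_B) / ((n_A+n_B)^2 * (n_A+n_B-1)) = 14336/3840 = 3.7333.
        SD[R] = 1.9322.
Step 4: Continuity-corrected z = (R - 0.5 - E[R]) / SD[R] = (10 - 0.5 - 9.0000) / 1.9322 = 0.2588.
Step 5: Two-sided p-value via normal approximation = 2*(1 - Phi(|z|)) = 0.795809.
Step 6: alpha = 0.1. fail to reject H0.

R = 10, z = 0.2588, p = 0.795809, fail to reject H0.


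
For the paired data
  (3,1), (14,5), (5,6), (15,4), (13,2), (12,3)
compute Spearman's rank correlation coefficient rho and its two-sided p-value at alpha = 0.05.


Step 1: Rank x and y separately (midranks; no ties here).
rank(x): 3->1, 14->5, 5->2, 15->6, 13->4, 12->3
rank(y): 1->1, 5->5, 6->6, 4->4, 2->2, 3->3
Step 2: d_i = R_x(i) - R_y(i); compute d_i^2.
  (1-1)^2=0, (5-5)^2=0, (2-6)^2=16, (6-4)^2=4, (4-2)^2=4, (3-3)^2=0
sum(d^2) = 24.
Step 3: rho = 1 - 6*24 / (6*(6^2 - 1)) = 1 - 144/210 = 0.314286.
Step 4: Under H0, t = rho * sqrt((n-2)/(1-rho^2)) = 0.6621 ~ t(4).
Step 5: Two-sided p-value from the t-distribution with 4 df = 0.544093.
Step 6: alpha = 0.05. fail to reject H0.

rho = 0.3143, p = 0.544093, fail to reject H0 at alpha = 0.05.


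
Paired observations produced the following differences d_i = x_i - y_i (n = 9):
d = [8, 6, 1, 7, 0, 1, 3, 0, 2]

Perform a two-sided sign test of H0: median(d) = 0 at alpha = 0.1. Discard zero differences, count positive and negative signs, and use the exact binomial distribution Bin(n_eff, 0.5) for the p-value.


Step 1: Discard zero differences. Original n = 9; n_eff = number of nonzero differences = 7.
Nonzero differences (with sign): +8, +6, +1, +7, +1, +3, +2
Step 2: Count signs: positive = 7, negative = 0.
Step 3: Under H0: P(positive) = 0.5, so the number of positives S ~ Bin(7, 0.5).
Step 4: Two-sided exact p-value = sum of Bin(7,0.5) probabilities at or below the observed probability = 0.015625.
Step 5: alpha = 0.1. reject H0.

n_eff = 7, pos = 7, neg = 0, p = 0.015625, reject H0.


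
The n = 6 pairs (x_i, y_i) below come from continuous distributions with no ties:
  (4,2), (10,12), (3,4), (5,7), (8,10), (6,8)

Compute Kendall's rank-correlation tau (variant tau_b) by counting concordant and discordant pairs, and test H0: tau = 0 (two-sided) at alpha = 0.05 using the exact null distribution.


Step 1: Enumerate the 15 unordered pairs (i,j) with i<j and classify each by sign(x_j-x_i) * sign(y_j-y_i).
  (1,2):dx=+6,dy=+10->C; (1,3):dx=-1,dy=+2->D; (1,4):dx=+1,dy=+5->C; (1,5):dx=+4,dy=+8->C
  (1,6):dx=+2,dy=+6->C; (2,3):dx=-7,dy=-8->C; (2,4):dx=-5,dy=-5->C; (2,5):dx=-2,dy=-2->C
  (2,6):dx=-4,dy=-4->C; (3,4):dx=+2,dy=+3->C; (3,5):dx=+5,dy=+6->C; (3,6):dx=+3,dy=+4->C
  (4,5):dx=+3,dy=+3->C; (4,6):dx=+1,dy=+1->C; (5,6):dx=-2,dy=-2->C
Step 2: C = 14, D = 1, total pairs = 15.
Step 3: tau = (C - D)/(n(n-1)/2) = (14 - 1)/15 = 0.866667.
Step 4: Exact two-sided p-value (enumerate n! = 720 permutations of y under H0): p = 0.016667.
Step 5: alpha = 0.05. reject H0.

tau_b = 0.8667 (C=14, D=1), p = 0.016667, reject H0.


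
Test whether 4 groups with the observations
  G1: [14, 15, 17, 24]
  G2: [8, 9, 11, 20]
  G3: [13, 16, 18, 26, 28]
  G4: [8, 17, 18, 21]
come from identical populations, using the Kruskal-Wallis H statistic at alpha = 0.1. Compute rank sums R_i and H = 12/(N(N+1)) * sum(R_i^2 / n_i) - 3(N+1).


Step 1: Combine all N = 17 observations and assign midranks.
sorted (value, group, rank): (8,G2,1.5), (8,G4,1.5), (9,G2,3), (11,G2,4), (13,G3,5), (14,G1,6), (15,G1,7), (16,G3,8), (17,G1,9.5), (17,G4,9.5), (18,G3,11.5), (18,G4,11.5), (20,G2,13), (21,G4,14), (24,G1,15), (26,G3,16), (28,G3,17)
Step 2: Sum ranks within each group.
R_1 = 37.5 (n_1 = 4)
R_2 = 21.5 (n_2 = 4)
R_3 = 57.5 (n_3 = 5)
R_4 = 36.5 (n_4 = 4)
Step 3: H = 12/(N(N+1)) * sum(R_i^2/n_i) - 3(N+1)
     = 12/(17*18) * (37.5^2/4 + 21.5^2/4 + 57.5^2/5 + 36.5^2/4) - 3*18
     = 0.039216 * 1461.44 - 54
     = 3.311275.
Step 4: Ties present; correction factor C = 1 - 18/(17^3 - 17) = 0.996324. Corrected H = 3.311275 / 0.996324 = 3.323493.
Step 5: Under H0, H ~ chi^2(3); p-value = 0.344386.
Step 6: alpha = 0.1. fail to reject H0.

H = 3.3235, df = 3, p = 0.344386, fail to reject H0.


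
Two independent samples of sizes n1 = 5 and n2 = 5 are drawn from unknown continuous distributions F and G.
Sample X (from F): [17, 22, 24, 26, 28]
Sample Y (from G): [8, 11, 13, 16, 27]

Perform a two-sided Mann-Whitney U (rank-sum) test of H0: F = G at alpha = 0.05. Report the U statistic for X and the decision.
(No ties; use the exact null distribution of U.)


Step 1: Combine and sort all 10 observations; assign midranks.
sorted (value, group): (8,Y), (11,Y), (13,Y), (16,Y), (17,X), (22,X), (24,X), (26,X), (27,Y), (28,X)
ranks: 8->1, 11->2, 13->3, 16->4, 17->5, 22->6, 24->7, 26->8, 27->9, 28->10
Step 2: Rank sum for X: R1 = 5 + 6 + 7 + 8 + 10 = 36.
Step 3: U_X = R1 - n1(n1+1)/2 = 36 - 5*6/2 = 36 - 15 = 21.
       U_Y = n1*n2 - U_X = 25 - 21 = 4.
Step 4: No ties, so the exact null distribution of U (based on enumerating the C(10,5) = 252 equally likely rank assignments) gives the two-sided p-value.
Step 5: p-value = 0.095238; compare to alpha = 0.05. fail to reject H0.

U_X = 21, p = 0.095238, fail to reject H0 at alpha = 0.05.


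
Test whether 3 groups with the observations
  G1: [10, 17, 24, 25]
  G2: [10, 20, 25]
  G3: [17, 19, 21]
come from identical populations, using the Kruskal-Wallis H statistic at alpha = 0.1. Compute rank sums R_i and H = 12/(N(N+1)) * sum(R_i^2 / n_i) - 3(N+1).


Step 1: Combine all N = 10 observations and assign midranks.
sorted (value, group, rank): (10,G1,1.5), (10,G2,1.5), (17,G1,3.5), (17,G3,3.5), (19,G3,5), (20,G2,6), (21,G3,7), (24,G1,8), (25,G1,9.5), (25,G2,9.5)
Step 2: Sum ranks within each group.
R_1 = 22.5 (n_1 = 4)
R_2 = 17 (n_2 = 3)
R_3 = 15.5 (n_3 = 3)
Step 3: H = 12/(N(N+1)) * sum(R_i^2/n_i) - 3(N+1)
     = 12/(10*11) * (22.5^2/4 + 17^2/3 + 15.5^2/3) - 3*11
     = 0.109091 * 302.979 - 33
     = 0.052273.
Step 4: Ties present; correction factor C = 1 - 18/(10^3 - 10) = 0.981818. Corrected H = 0.052273 / 0.981818 = 0.053241.
Step 5: Under H0, H ~ chi^2(2); p-value = 0.973731.
Step 6: alpha = 0.1. fail to reject H0.

H = 0.0532, df = 2, p = 0.973731, fail to reject H0.


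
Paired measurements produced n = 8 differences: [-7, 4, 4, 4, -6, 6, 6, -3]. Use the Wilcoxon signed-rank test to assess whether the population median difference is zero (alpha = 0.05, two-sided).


Step 1: Drop any zero differences (none here) and take |d_i|.
|d| = [7, 4, 4, 4, 6, 6, 6, 3]
Step 2: Midrank |d_i| (ties get averaged ranks).
ranks: |7|->8, |4|->3, |4|->3, |4|->3, |6|->6, |6|->6, |6|->6, |3|->1
Step 3: Attach original signs; sum ranks with positive sign and with negative sign.
W+ = 3 + 3 + 3 + 6 + 6 = 21
W- = 8 + 6 + 1 = 15
(Check: W+ + W- = 36 should equal n(n+1)/2 = 36.)
Step 4: Test statistic W = min(W+, W-) = 15.
Step 5: Ties in |d|, so use the tie-corrected normal approximation.
        E[W] = n(n+1)/4 = 8*9/4 = 18.
        Tie groups: |d|=4 (t=3), |d|=6 (t=3); sum(t^3 - t) = 48.
        Var[W] = n(n+1)(2n+1)/24 - sum(t^3-t)/48 = 1224/24 - 48/48 = 50.
        z = (W - E[W]) / sqrt(Var[W]) = (15 - 18) / 7.0711 = -0.4243.
        Two-sided p = 2*Phi(z) = 0.671373.
Step 6: alpha = 0.05. fail to reject H0.

W+ = 21, W- = 15, W = min = 15, p = 0.671373, fail to reject H0.


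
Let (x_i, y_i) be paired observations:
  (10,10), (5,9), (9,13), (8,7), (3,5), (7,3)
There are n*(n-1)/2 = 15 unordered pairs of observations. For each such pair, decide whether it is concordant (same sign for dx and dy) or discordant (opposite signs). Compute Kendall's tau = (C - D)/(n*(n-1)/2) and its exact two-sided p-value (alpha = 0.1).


Step 1: Enumerate the 15 unordered pairs (i,j) with i<j and classify each by sign(x_j-x_i) * sign(y_j-y_i).
  (1,2):dx=-5,dy=-1->C; (1,3):dx=-1,dy=+3->D; (1,4):dx=-2,dy=-3->C; (1,5):dx=-7,dy=-5->C
  (1,6):dx=-3,dy=-7->C; (2,3):dx=+4,dy=+4->C; (2,4):dx=+3,dy=-2->D; (2,5):dx=-2,dy=-4->C
  (2,6):dx=+2,dy=-6->D; (3,4):dx=-1,dy=-6->C; (3,5):dx=-6,dy=-8->C; (3,6):dx=-2,dy=-10->C
  (4,5):dx=-5,dy=-2->C; (4,6):dx=-1,dy=-4->C; (5,6):dx=+4,dy=-2->D
Step 2: C = 11, D = 4, total pairs = 15.
Step 3: tau = (C - D)/(n(n-1)/2) = (11 - 4)/15 = 0.466667.
Step 4: Exact two-sided p-value (enumerate n! = 720 permutations of y under H0): p = 0.272222.
Step 5: alpha = 0.1. fail to reject H0.

tau_b = 0.4667 (C=11, D=4), p = 0.272222, fail to reject H0.


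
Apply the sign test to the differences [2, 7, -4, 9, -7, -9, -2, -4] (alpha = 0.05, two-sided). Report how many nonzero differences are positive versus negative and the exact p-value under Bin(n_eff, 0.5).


Step 1: Discard zero differences. Original n = 8; n_eff = number of nonzero differences = 8.
Nonzero differences (with sign): +2, +7, -4, +9, -7, -9, -2, -4
Step 2: Count signs: positive = 3, negative = 5.
Step 3: Under H0: P(positive) = 0.5, so the number of positives S ~ Bin(8, 0.5).
Step 4: Two-sided exact p-value = sum of Bin(8,0.5) probabilities at or below the observed probability = 0.726562.
Step 5: alpha = 0.05. fail to reject H0.

n_eff = 8, pos = 3, neg = 5, p = 0.726562, fail to reject H0.


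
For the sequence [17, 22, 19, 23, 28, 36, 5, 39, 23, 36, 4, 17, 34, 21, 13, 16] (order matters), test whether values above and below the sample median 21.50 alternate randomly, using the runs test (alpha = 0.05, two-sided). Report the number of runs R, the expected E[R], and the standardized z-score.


Step 1: Compute median = 21.50; label A = above, B = below.
Labels in order: BABAAABAAABBABBB  (n_A = 8, n_B = 8)
Step 2: Count runs R = 9.
Step 3: Under H0 (random ordering), E[R] = 2*n_A*n_B/(n_A+n_B) + 1 = 2*8*8/16 + 1 = 9.0000.
        Var[R] = 2*n_A*n_B*(2*n_A*n_B - n_A - n_B) / ((n_A+n_B)^2 * (n_A+n_B-1)) = 14336/3840 = 3.7333.
        SD[R] = 1.9322.
Step 4: R = E[R], so z = 0 with no continuity correction.
Step 5: Two-sided p-value via normal approximation = 2*(1 - Phi(|z|)) = 1.000000.
Step 6: alpha = 0.05. fail to reject H0.

R = 9, z = 0.0000, p = 1.000000, fail to reject H0.


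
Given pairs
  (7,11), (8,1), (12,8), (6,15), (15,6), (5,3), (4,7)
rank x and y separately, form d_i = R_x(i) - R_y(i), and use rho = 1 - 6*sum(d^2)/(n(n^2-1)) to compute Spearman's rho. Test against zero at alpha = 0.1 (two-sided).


Step 1: Rank x and y separately (midranks; no ties here).
rank(x): 7->4, 8->5, 12->6, 6->3, 15->7, 5->2, 4->1
rank(y): 11->6, 1->1, 8->5, 15->7, 6->3, 3->2, 7->4
Step 2: d_i = R_x(i) - R_y(i); compute d_i^2.
  (4-6)^2=4, (5-1)^2=16, (6-5)^2=1, (3-7)^2=16, (7-3)^2=16, (2-2)^2=0, (1-4)^2=9
sum(d^2) = 62.
Step 3: rho = 1 - 6*62 / (7*(7^2 - 1)) = 1 - 372/336 = -0.107143.
Step 4: Under H0, t = rho * sqrt((n-2)/(1-rho^2)) = -0.2410 ~ t(5).
Step 5: Two-sided p-value from the t-distribution with 5 df = 0.819151.
Step 6: alpha = 0.1. fail to reject H0.

rho = -0.1071, p = 0.819151, fail to reject H0 at alpha = 0.1.


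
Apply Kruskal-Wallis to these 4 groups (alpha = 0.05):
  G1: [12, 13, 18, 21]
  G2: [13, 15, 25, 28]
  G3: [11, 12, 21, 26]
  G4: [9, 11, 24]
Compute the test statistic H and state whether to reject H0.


Step 1: Combine all N = 15 observations and assign midranks.
sorted (value, group, rank): (9,G4,1), (11,G3,2.5), (11,G4,2.5), (12,G1,4.5), (12,G3,4.5), (13,G1,6.5), (13,G2,6.5), (15,G2,8), (18,G1,9), (21,G1,10.5), (21,G3,10.5), (24,G4,12), (25,G2,13), (26,G3,14), (28,G2,15)
Step 2: Sum ranks within each group.
R_1 = 30.5 (n_1 = 4)
R_2 = 42.5 (n_2 = 4)
R_3 = 31.5 (n_3 = 4)
R_4 = 15.5 (n_4 = 3)
Step 3: H = 12/(N(N+1)) * sum(R_i^2/n_i) - 3(N+1)
     = 12/(15*16) * (30.5^2/4 + 42.5^2/4 + 31.5^2/4 + 15.5^2/3) - 3*16
     = 0.050000 * 1012.27 - 48
     = 2.613542.
Step 4: Ties present; correction factor C = 1 - 24/(15^3 - 15) = 0.992857. Corrected H = 2.613542 / 0.992857 = 2.632344.
Step 5: Under H0, H ~ chi^2(3); p-value = 0.451847.
Step 6: alpha = 0.05. fail to reject H0.

H = 2.6323, df = 3, p = 0.451847, fail to reject H0.


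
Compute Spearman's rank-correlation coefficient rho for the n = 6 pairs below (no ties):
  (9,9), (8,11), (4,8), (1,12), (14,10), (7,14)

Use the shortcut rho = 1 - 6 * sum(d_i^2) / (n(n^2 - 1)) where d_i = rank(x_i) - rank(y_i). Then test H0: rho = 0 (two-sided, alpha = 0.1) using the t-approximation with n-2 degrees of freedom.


Step 1: Rank x and y separately (midranks; no ties here).
rank(x): 9->5, 8->4, 4->2, 1->1, 14->6, 7->3
rank(y): 9->2, 11->4, 8->1, 12->5, 10->3, 14->6
Step 2: d_i = R_x(i) - R_y(i); compute d_i^2.
  (5-2)^2=9, (4-4)^2=0, (2-1)^2=1, (1-5)^2=16, (6-3)^2=9, (3-6)^2=9
sum(d^2) = 44.
Step 3: rho = 1 - 6*44 / (6*(6^2 - 1)) = 1 - 264/210 = -0.257143.
Step 4: Under H0, t = rho * sqrt((n-2)/(1-rho^2)) = -0.5322 ~ t(4).
Step 5: Two-sided p-value from the t-distribution with 4 df = 0.622787.
Step 6: alpha = 0.1. fail to reject H0.

rho = -0.2571, p = 0.622787, fail to reject H0 at alpha = 0.1.


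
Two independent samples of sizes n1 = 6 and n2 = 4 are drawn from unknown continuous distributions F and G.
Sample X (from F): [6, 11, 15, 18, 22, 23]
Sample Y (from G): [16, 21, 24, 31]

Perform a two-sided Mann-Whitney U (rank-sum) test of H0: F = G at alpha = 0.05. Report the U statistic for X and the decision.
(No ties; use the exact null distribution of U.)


Step 1: Combine and sort all 10 observations; assign midranks.
sorted (value, group): (6,X), (11,X), (15,X), (16,Y), (18,X), (21,Y), (22,X), (23,X), (24,Y), (31,Y)
ranks: 6->1, 11->2, 15->3, 16->4, 18->5, 21->6, 22->7, 23->8, 24->9, 31->10
Step 2: Rank sum for X: R1 = 1 + 2 + 3 + 5 + 7 + 8 = 26.
Step 3: U_X = R1 - n1(n1+1)/2 = 26 - 6*7/2 = 26 - 21 = 5.
       U_Y = n1*n2 - U_X = 24 - 5 = 19.
Step 4: No ties, so the exact null distribution of U (based on enumerating the C(10,6) = 210 equally likely rank assignments) gives the two-sided p-value.
Step 5: p-value = 0.171429; compare to alpha = 0.05. fail to reject H0.

U_X = 5, p = 0.171429, fail to reject H0 at alpha = 0.05.


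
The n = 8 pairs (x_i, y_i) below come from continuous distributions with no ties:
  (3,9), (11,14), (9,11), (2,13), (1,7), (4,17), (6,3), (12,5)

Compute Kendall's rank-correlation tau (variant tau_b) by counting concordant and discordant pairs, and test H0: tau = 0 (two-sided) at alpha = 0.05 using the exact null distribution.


Step 1: Enumerate the 28 unordered pairs (i,j) with i<j and classify each by sign(x_j-x_i) * sign(y_j-y_i).
  (1,2):dx=+8,dy=+5->C; (1,3):dx=+6,dy=+2->C; (1,4):dx=-1,dy=+4->D; (1,5):dx=-2,dy=-2->C
  (1,6):dx=+1,dy=+8->C; (1,7):dx=+3,dy=-6->D; (1,8):dx=+9,dy=-4->D; (2,3):dx=-2,dy=-3->C
  (2,4):dx=-9,dy=-1->C; (2,5):dx=-10,dy=-7->C; (2,6):dx=-7,dy=+3->D; (2,7):dx=-5,dy=-11->C
  (2,8):dx=+1,dy=-9->D; (3,4):dx=-7,dy=+2->D; (3,5):dx=-8,dy=-4->C; (3,6):dx=-5,dy=+6->D
  (3,7):dx=-3,dy=-8->C; (3,8):dx=+3,dy=-6->D; (4,5):dx=-1,dy=-6->C; (4,6):dx=+2,dy=+4->C
  (4,7):dx=+4,dy=-10->D; (4,8):dx=+10,dy=-8->D; (5,6):dx=+3,dy=+10->C; (5,7):dx=+5,dy=-4->D
  (5,8):dx=+11,dy=-2->D; (6,7):dx=+2,dy=-14->D; (6,8):dx=+8,dy=-12->D; (7,8):dx=+6,dy=+2->C
Step 2: C = 14, D = 14, total pairs = 28.
Step 3: tau = (C - D)/(n(n-1)/2) = (14 - 14)/28 = 0.000000.
Step 4: Exact two-sided p-value (enumerate n! = 40320 permutations of y under H0): p = 1.000000.
Step 5: alpha = 0.05. fail to reject H0.

tau_b = 0.0000 (C=14, D=14), p = 1.000000, fail to reject H0.


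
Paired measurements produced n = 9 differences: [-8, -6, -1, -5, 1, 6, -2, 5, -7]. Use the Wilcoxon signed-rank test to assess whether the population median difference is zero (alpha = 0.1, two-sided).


Step 1: Drop any zero differences (none here) and take |d_i|.
|d| = [8, 6, 1, 5, 1, 6, 2, 5, 7]
Step 2: Midrank |d_i| (ties get averaged ranks).
ranks: |8|->9, |6|->6.5, |1|->1.5, |5|->4.5, |1|->1.5, |6|->6.5, |2|->3, |5|->4.5, |7|->8
Step 3: Attach original signs; sum ranks with positive sign and with negative sign.
W+ = 1.5 + 6.5 + 4.5 = 12.5
W- = 9 + 6.5 + 1.5 + 4.5 + 3 + 8 = 32.5
(Check: W+ + W- = 45 should equal n(n+1)/2 = 45.)
Step 4: Test statistic W = min(W+, W-) = 12.5.
Step 5: Ties in |d|, so use the tie-corrected normal approximation.
        E[W] = n(n+1)/4 = 9*10/4 = 22.5.
        Tie groups: |d|=1 (t=2), |d|=5 (t=2), |d|=6 (t=2); sum(t^3 - t) = 18.
        Var[W] = n(n+1)(2n+1)/24 - sum(t^3-t)/48 = 1710/24 - 18/48 = 70.875.
        z = (W - E[W]) / sqrt(Var[W]) = (12.5 - 22.5) / 8.4187 = -1.1878.
        Two-sided p = 2*Phi(z) = 0.234901.
Step 6: alpha = 0.1. fail to reject H0.

W+ = 12.5, W- = 32.5, W = min = 12.5, p = 0.234901, fail to reject H0.


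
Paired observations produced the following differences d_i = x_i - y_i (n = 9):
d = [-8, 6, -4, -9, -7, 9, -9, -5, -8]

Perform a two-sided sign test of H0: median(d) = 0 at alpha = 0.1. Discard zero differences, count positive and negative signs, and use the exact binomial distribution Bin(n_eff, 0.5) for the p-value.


Step 1: Discard zero differences. Original n = 9; n_eff = number of nonzero differences = 9.
Nonzero differences (with sign): -8, +6, -4, -9, -7, +9, -9, -5, -8
Step 2: Count signs: positive = 2, negative = 7.
Step 3: Under H0: P(positive) = 0.5, so the number of positives S ~ Bin(9, 0.5).
Step 4: Two-sided exact p-value = sum of Bin(9,0.5) probabilities at or below the observed probability = 0.179688.
Step 5: alpha = 0.1. fail to reject H0.

n_eff = 9, pos = 2, neg = 7, p = 0.179688, fail to reject H0.


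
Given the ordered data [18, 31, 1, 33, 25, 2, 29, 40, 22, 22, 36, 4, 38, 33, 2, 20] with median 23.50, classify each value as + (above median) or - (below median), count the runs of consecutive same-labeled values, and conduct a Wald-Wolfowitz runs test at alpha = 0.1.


Step 1: Compute median = 23.50; label A = above, B = below.
Labels in order: BABAABAABBABAABB  (n_A = 8, n_B = 8)
Step 2: Count runs R = 11.
Step 3: Under H0 (random ordering), E[R] = 2*n_A*n_B/(n_A+n_B) + 1 = 2*8*8/16 + 1 = 9.0000.
        Var[R] = 2*n_A*n_B*(2*n_A*n_B - n_A - n_B) / ((n_A+n_B)^2 * (n_A+n_B-1)) = 14336/3840 = 3.7333.
        SD[R] = 1.9322.
Step 4: Continuity-corrected z = (R - 0.5 - E[R]) / SD[R] = (11 - 0.5 - 9.0000) / 1.9322 = 0.7763.
Step 5: Two-sided p-value via normal approximation = 2*(1 - Phi(|z|)) = 0.437558.
Step 6: alpha = 0.1. fail to reject H0.

R = 11, z = 0.7763, p = 0.437558, fail to reject H0.


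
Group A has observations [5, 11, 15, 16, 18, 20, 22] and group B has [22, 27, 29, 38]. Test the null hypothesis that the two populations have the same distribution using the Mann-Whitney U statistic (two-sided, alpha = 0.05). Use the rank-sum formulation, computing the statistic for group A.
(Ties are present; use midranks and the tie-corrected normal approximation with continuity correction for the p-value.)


Step 1: Combine and sort all 11 observations; assign midranks.
sorted (value, group): (5,X), (11,X), (15,X), (16,X), (18,X), (20,X), (22,X), (22,Y), (27,Y), (29,Y), (38,Y)
ranks: 5->1, 11->2, 15->3, 16->4, 18->5, 20->6, 22->7.5, 22->7.5, 27->9, 29->10, 38->11
Step 2: Rank sum for X: R1 = 1 + 2 + 3 + 4 + 5 + 6 + 7.5 = 28.5.
Step 3: U_X = R1 - n1(n1+1)/2 = 28.5 - 7*8/2 = 28.5 - 28 = 0.5.
       U_Y = n1*n2 - U_X = 28 - 0.5 = 27.5.
Step 4: Ties are present, so use the tie-corrected normal approximation (with continuity correction) for the p-value.
Step 5: p-value = 0.013802; compare to alpha = 0.05. reject H0.

U_X = 0.5, p = 0.013802, reject H0 at alpha = 0.05.
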